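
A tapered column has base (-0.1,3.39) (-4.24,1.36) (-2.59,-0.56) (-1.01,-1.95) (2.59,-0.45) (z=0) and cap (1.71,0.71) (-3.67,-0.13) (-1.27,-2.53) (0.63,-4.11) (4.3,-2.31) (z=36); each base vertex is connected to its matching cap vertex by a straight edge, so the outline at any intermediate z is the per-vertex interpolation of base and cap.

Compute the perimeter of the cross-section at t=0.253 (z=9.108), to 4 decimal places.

Perimeter at t=0.253: 18.1738

Cross-section at t=0.253: each vertex is (1-t)·p0[i] + t·p1[i].
  v1: (1-0.253)·(-0.1,3.39) + 0.253·(1.71,0.71) = (0.3579,2.7120)
  v2: (1-0.253)·(-4.24,1.36) + 0.253·(-3.67,-0.13) = (-4.0958,0.9830)
  v3: (1-0.253)·(-2.59,-0.56) + 0.253·(-1.27,-2.53) = (-2.2560,-1.0584)
  v4: (1-0.253)·(-1.01,-1.95) + 0.253·(0.63,-4.11) = (-0.5951,-2.4965)
  v5: (1-0.253)·(2.59,-0.45) + 0.253·(4.3,-2.31) = (3.0226,-0.9206)
Perimeter = Σ |v_{i+1} − v_i|:
  edge 1→2: √(-4.4537² + -1.7289²) = 4.7775 (running 4.7775)
  edge 2→3: √(1.8398² + -2.0414²) = 2.7481 (running 7.5257)
  edge 3→4: √(1.6610² + -1.4381²) = 2.1970 (running 9.7227)
  edge 4→5: √(3.6177² + 1.5759²) = 3.9460 (running 13.6687)
  edge 5→1: √(-2.6647² + 3.6325²) = 4.5051 (running 18.1738)
Perimeter = 18.1738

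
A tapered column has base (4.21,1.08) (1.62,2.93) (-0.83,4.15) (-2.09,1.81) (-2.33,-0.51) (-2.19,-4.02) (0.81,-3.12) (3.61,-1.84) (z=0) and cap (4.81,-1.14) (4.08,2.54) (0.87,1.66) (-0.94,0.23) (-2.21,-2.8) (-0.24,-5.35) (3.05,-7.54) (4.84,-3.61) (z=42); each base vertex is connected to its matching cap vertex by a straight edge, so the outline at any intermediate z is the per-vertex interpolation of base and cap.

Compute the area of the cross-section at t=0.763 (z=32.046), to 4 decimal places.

Area at t=0.763: 44.3477

Cross-section at t=0.763: each vertex is (1-t)·p0[i] + t·p1[i].
  v1: (1-0.763)·(4.21,1.08) + 0.763·(4.81,-1.14) = (4.6678,-0.6139)
  v2: (1-0.763)·(1.62,2.93) + 0.763·(4.08,2.54) = (3.4970,2.6324)
  v3: (1-0.763)·(-0.83,4.15) + 0.763·(0.87,1.66) = (0.4671,2.2501)
  v4: (1-0.763)·(-2.09,1.81) + 0.763·(-0.94,0.23) = (-1.2125,0.6045)
  v5: (1-0.763)·(-2.33,-0.51) + 0.763·(-2.21,-2.8) = (-2.2384,-2.2573)
  v6: (1-0.763)·(-2.19,-4.02) + 0.763·(-0.24,-5.35) = (-0.7022,-5.0348)
  v7: (1-0.763)·(0.81,-3.12) + 0.763·(3.05,-7.54) = (2.5191,-6.4925)
  v8: (1-0.763)·(3.61,-1.84) + 0.763·(4.84,-3.61) = (4.5485,-3.1905)
Shoelace sum Σ(x_i·y_{i+1} − x_{i+1}·y_i):
  i=1: 4.6678·2.6324 − 3.4970·-0.6139 = +14.4343 (running +14.4343)
  i=2: 3.4970·2.2501 − 0.4671·2.6324 = +6.6391 (running +21.0734)
  i=3: 0.4671·0.6045 − -1.2125·2.2501 = +3.0107 (running +24.0841)
  i=4: -1.2125·-2.2573 − -2.2384·0.6045 = +4.0901 (running +28.1742)
  i=5: -2.2384·-5.0348 − -0.7022·-2.2573 = +9.6851 (running +37.8593)
  i=6: -0.7022·-6.4925 − 2.5191·-5.0348 = +17.2419 (running +55.1013)
  i=7: 2.5191·-3.1905 − 4.5485·-6.4925 = +21.4936 (running +76.5949)
  i=8: 4.5485·-0.6139 − 4.6678·-3.1905 = +12.1005 (running +88.6954)
Area = |Σ|/2 = |88.6954|/2 = 44.3477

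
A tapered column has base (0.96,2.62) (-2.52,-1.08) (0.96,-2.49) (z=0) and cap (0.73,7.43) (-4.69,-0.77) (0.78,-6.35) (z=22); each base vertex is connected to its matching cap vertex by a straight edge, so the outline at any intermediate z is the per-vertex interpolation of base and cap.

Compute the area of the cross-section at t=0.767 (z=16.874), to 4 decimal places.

Cross-section at t=0.767: each vertex is (1-t)·p0[i] + t·p1[i].
  v1: (1-0.767)·(0.96,2.62) + 0.767·(0.73,7.43) = (0.7836,6.3093)
  v2: (1-0.767)·(-2.52,-1.08) + 0.767·(-4.69,-0.77) = (-4.1844,-0.8422)
  v3: (1-0.767)·(0.96,-2.49) + 0.767·(0.78,-6.35) = (0.8219,-5.4506)
Shoelace sum Σ(x_i·y_{i+1} − x_{i+1}·y_i):
  i=1: 0.7836·-0.8422 − -4.1844·6.3093 = +25.7405 (running +25.7405)
  i=2: -4.1844·-5.4506 − 0.8219·-0.8422 = +23.4998 (running +49.2403)
  i=3: 0.8219·6.3093 − 0.7836·-5.4506 = +9.4569 (running +58.6972)
Area = |Σ|/2 = |58.6972|/2 = 29.3486

Area at t=0.767: 29.3486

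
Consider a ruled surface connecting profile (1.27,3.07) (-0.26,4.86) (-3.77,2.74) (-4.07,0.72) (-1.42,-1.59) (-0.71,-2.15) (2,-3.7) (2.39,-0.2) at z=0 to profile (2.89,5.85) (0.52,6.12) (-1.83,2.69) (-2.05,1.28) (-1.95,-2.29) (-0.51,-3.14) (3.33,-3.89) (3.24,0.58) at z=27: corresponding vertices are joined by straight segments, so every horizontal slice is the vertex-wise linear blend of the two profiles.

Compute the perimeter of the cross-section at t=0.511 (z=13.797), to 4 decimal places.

Perimeter at t=0.511: 24.3415

Cross-section at t=0.511: each vertex is (1-t)·p0[i] + t·p1[i].
  v1: (1-0.511)·(1.27,3.07) + 0.511·(2.89,5.85) = (2.0978,4.4906)
  v2: (1-0.511)·(-0.26,4.86) + 0.511·(0.52,6.12) = (0.1386,5.5039)
  v3: (1-0.511)·(-3.77,2.74) + 0.511·(-1.83,2.69) = (-2.7787,2.7145)
  v4: (1-0.511)·(-4.07,0.72) + 0.511·(-2.05,1.28) = (-3.0378,1.0062)
  v5: (1-0.511)·(-1.42,-1.59) + 0.511·(-1.95,-2.29) = (-1.6908,-1.9477)
  v6: (1-0.511)·(-0.71,-2.15) + 0.511·(-0.51,-3.14) = (-0.6078,-2.6559)
  v7: (1-0.511)·(2,-3.7) + 0.511·(3.33,-3.89) = (2.6796,-3.7971)
  v8: (1-0.511)·(2.39,-0.2) + 0.511·(3.24,0.58) = (2.8244,0.1986)
Perimeter = Σ |v_{i+1} − v_i|:
  edge 1→2: √(-1.9592² + 1.0133²) = 2.2058 (running 2.2058)
  edge 2→3: √(-2.9172² + -2.7894²) = 4.0362 (running 6.2420)
  edge 3→4: √(-0.2591² + -1.7083²) = 1.7278 (running 7.9698)
  edge 4→5: √(1.3470² + -2.9539²) = 3.2465 (running 11.2163)
  edge 5→6: √(1.0830² + -0.7082²) = 1.2940 (running 12.5103)
  edge 6→7: √(3.2874² + -1.1412²) = 3.4799 (running 15.9902)
  edge 7→8: √(0.1447² + 3.9957²) = 3.9983 (running 19.9885)
  edge 8→1: √(-0.7265² + 4.2920²) = 4.3531 (running 24.3415)
Perimeter = 24.3415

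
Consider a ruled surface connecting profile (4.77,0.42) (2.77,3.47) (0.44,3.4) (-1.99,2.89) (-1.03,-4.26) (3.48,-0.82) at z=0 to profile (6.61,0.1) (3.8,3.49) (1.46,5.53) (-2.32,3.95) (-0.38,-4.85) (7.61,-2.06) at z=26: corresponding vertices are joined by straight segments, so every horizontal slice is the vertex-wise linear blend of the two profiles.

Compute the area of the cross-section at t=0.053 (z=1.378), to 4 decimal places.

Cross-section at t=0.053: each vertex is (1-t)·p0[i] + t·p1[i].
  v1: (1-0.053)·(4.77,0.42) + 0.053·(6.61,0.1) = (4.8675,0.4030)
  v2: (1-0.053)·(2.77,3.47) + 0.053·(3.8,3.49) = (2.8246,3.4711)
  v3: (1-0.053)·(0.44,3.4) + 0.053·(1.46,5.53) = (0.4941,3.5129)
  v4: (1-0.053)·(-1.99,2.89) + 0.053·(-2.32,3.95) = (-2.0075,2.9462)
  v5: (1-0.053)·(-1.03,-4.26) + 0.053·(-0.38,-4.85) = (-0.9956,-4.2913)
  v6: (1-0.053)·(3.48,-0.82) + 0.053·(7.61,-2.06) = (3.6989,-0.8857)
Shoelace sum Σ(x_i·y_{i+1} − x_{i+1}·y_i):
  i=1: 4.8675·3.4711 − 2.8246·0.4030 = +15.7570 (running +15.7570)
  i=2: 2.8246·3.5129 − 0.4941·3.4711 = +8.2076 (running +23.9646)
  i=3: 0.4941·2.9462 − -2.0075·3.5129 = +8.5077 (running +32.4723)
  i=4: -2.0075·-4.2913 − -0.9956·2.9462 = +11.5478 (running +44.0200)
  i=5: -0.9956·-0.8857 − 3.6989·-4.2913 = +16.7547 (running +60.7747)
  i=6: 3.6989·0.4030 − 4.8675·-0.8857 = +5.8021 (running +66.5768)
Area = |Σ|/2 = |66.5768|/2 = 33.2884

Area at t=0.053: 33.2884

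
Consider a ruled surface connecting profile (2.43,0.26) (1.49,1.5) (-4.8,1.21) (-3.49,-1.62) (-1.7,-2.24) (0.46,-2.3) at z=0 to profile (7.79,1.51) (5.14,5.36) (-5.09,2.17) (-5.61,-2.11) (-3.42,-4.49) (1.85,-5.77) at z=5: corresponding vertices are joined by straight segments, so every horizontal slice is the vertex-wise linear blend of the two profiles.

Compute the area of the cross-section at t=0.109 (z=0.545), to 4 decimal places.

Area at t=0.109: 25.3800

Cross-section at t=0.109: each vertex is (1-t)·p0[i] + t·p1[i].
  v1: (1-0.109)·(2.43,0.26) + 0.109·(7.79,1.51) = (3.0142,0.3962)
  v2: (1-0.109)·(1.49,1.5) + 0.109·(5.14,5.36) = (1.8879,1.9207)
  v3: (1-0.109)·(-4.8,1.21) + 0.109·(-5.09,2.17) = (-4.8316,1.3146)
  v4: (1-0.109)·(-3.49,-1.62) + 0.109·(-5.61,-2.11) = (-3.7211,-1.6734)
  v5: (1-0.109)·(-1.7,-2.24) + 0.109·(-3.42,-4.49) = (-1.8875,-2.4853)
  v6: (1-0.109)·(0.46,-2.3) + 0.109·(1.85,-5.77) = (0.6115,-2.6782)
Shoelace sum Σ(x_i·y_{i+1} − x_{i+1}·y_i):
  i=1: 3.0142·1.9207 − 1.8879·0.3962 = +5.0415 (running +5.0415)
  i=2: 1.8879·1.3146 − -4.8316·1.9207 = +11.7621 (running +16.8036)
  i=3: -4.8316·-1.6734 − -3.7211·1.3146 = +12.9771 (running +29.7808)
  i=4: -3.7211·-2.4853 − -1.8875·-1.6734 = +6.0893 (running +35.8701)
  i=5: -1.8875·-2.6782 − 0.6115·-2.4853 = +6.5749 (running +42.4449)
  i=6: 0.6115·0.3962 − 3.0142·-2.6782 = +8.3151 (running +50.7601)
Area = |Σ|/2 = |50.7601|/2 = 25.3800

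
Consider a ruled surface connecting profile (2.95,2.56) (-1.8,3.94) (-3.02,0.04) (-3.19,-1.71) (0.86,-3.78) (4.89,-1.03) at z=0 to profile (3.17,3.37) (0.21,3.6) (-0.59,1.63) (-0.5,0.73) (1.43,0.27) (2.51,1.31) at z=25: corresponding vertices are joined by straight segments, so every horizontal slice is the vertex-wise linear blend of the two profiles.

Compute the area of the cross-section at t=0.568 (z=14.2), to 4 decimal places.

Cross-section at t=0.568: each vertex is (1-t)·p0[i] + t·p1[i].
  v1: (1-0.568)·(2.95,2.56) + 0.568·(3.17,3.37) = (3.0750,3.0201)
  v2: (1-0.568)·(-1.8,3.94) + 0.568·(0.21,3.6) = (-0.6583,3.7469)
  v3: (1-0.568)·(-3.02,0.04) + 0.568·(-0.59,1.63) = (-1.6398,0.9431)
  v4: (1-0.568)·(-3.19,-1.71) + 0.568·(-0.5,0.73) = (-1.6621,-0.3241)
  v5: (1-0.568)·(0.86,-3.78) + 0.568·(1.43,0.27) = (1.1838,-1.4796)
  v6: (1-0.568)·(4.89,-1.03) + 0.568·(2.51,1.31) = (3.5382,0.2991)
Shoelace sum Σ(x_i·y_{i+1} − x_{i+1}·y_i):
  i=1: 3.0750·3.7469 − -0.6583·3.0201 = +13.5097 (running +13.5097)
  i=2: -0.6583·0.9431 − -1.6398·3.7469 = +5.5231 (running +19.0328)
  i=3: -1.6398·-0.3241 − -1.6621·0.9431 = +2.0990 (running +21.1317)
  i=4: -1.6621·-1.4796 − 1.1838·-0.3241 = +2.8428 (running +23.9746)
  i=5: 1.1838·0.2991 − 3.5382·-1.4796 = +5.5891 (running +29.5637)
  i=6: 3.5382·3.0201 − 3.0750·0.2991 = +9.7657 (running +39.3295)
Area = |Σ|/2 = |39.3295|/2 = 19.6647

Area at t=0.568: 19.6647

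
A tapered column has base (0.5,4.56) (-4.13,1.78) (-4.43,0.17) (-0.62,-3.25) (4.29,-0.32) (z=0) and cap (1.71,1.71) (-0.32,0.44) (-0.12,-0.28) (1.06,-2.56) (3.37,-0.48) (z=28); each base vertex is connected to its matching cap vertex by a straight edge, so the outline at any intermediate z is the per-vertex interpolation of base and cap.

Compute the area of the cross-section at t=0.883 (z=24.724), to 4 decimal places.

Area at t=0.883: 10.7537

Cross-section at t=0.883: each vertex is (1-t)·p0[i] + t·p1[i].
  v1: (1-0.883)·(0.5,4.56) + 0.883·(1.71,1.71) = (1.5684,2.0434)
  v2: (1-0.883)·(-4.13,1.78) + 0.883·(-0.32,0.44) = (-0.7658,0.5968)
  v3: (1-0.883)·(-4.43,0.17) + 0.883·(-0.12,-0.28) = (-0.6243,-0.2274)
  v4: (1-0.883)·(-0.62,-3.25) + 0.883·(1.06,-2.56) = (0.8634,-2.6407)
  v5: (1-0.883)·(4.29,-0.32) + 0.883·(3.37,-0.48) = (3.4776,-0.4613)
Shoelace sum Σ(x_i·y_{i+1} − x_{i+1}·y_i):
  i=1: 1.5684·0.5968 − -0.7658·2.0434 = +2.5008 (running +2.5008)
  i=2: -0.7658·-0.2274 − -0.6243·0.5968 = +0.5466 (running +3.0475)
  i=3: -0.6243·-2.6407 − 0.8634·-0.2274 = +1.8448 (running +4.8923)
  i=4: 0.8634·-0.4613 − 3.4776·-2.6407 = +8.7852 (running +13.6775)
  i=5: 3.4776·2.0434 − 1.5684·-0.4613 = +7.8299 (running +21.5074)
Area = |Σ|/2 = |21.5074|/2 = 10.7537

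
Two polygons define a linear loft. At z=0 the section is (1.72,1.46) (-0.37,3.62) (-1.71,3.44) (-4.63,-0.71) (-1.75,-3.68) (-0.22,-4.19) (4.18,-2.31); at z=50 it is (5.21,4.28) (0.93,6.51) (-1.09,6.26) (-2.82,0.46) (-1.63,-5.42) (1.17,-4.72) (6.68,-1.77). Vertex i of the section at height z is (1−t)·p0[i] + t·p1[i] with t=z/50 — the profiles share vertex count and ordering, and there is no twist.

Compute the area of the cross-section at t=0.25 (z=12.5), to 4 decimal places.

Area at t=0.25: 48.4259

Cross-section at t=0.25: each vertex is (1-t)·p0[i] + t·p1[i].
  v1: (1-0.25)·(1.72,1.46) + 0.25·(5.21,4.28) = (2.5925,2.1650)
  v2: (1-0.25)·(-0.37,3.62) + 0.25·(0.93,6.51) = (-0.0450,4.3425)
  v3: (1-0.25)·(-1.71,3.44) + 0.25·(-1.09,6.26) = (-1.5550,4.1450)
  v4: (1-0.25)·(-4.63,-0.71) + 0.25·(-2.82,0.46) = (-4.1775,-0.4175)
  v5: (1-0.25)·(-1.75,-3.68) + 0.25·(-1.63,-5.42) = (-1.7200,-4.1150)
  v6: (1-0.25)·(-0.22,-4.19) + 0.25·(1.17,-4.72) = (0.1275,-4.3225)
  v7: (1-0.25)·(4.18,-2.31) + 0.25·(6.68,-1.77) = (4.8050,-2.1750)
Shoelace sum Σ(x_i·y_{i+1} − x_{i+1}·y_i):
  i=1: 2.5925·4.3425 − -0.0450·2.1650 = +11.3554 (running +11.3554)
  i=2: -0.0450·4.1450 − -1.5550·4.3425 = +6.5661 (running +17.9214)
  i=3: -1.5550·-0.4175 − -4.1775·4.1450 = +17.9649 (running +35.8864)
  i=4: -4.1775·-4.1150 − -1.7200·-0.4175 = +16.4723 (running +52.3587)
  i=5: -1.7200·-4.3225 − 0.1275·-4.1150 = +7.9594 (running +60.3180)
  i=6: 0.1275·-2.1750 − 4.8050·-4.3225 = +20.4923 (running +80.8103)
  i=7: 4.8050·2.1650 − 2.5925·-2.1750 = +16.0415 (running +96.8519)
Area = |Σ|/2 = |96.8519|/2 = 48.4259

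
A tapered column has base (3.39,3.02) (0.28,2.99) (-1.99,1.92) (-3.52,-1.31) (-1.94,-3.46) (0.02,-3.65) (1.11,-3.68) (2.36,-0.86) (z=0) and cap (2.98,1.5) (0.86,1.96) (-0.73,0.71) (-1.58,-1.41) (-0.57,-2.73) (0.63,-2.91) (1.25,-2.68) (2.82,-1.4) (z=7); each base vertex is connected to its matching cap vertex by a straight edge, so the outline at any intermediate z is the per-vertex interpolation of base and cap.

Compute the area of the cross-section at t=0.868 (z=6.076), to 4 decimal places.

Cross-section at t=0.868: each vertex is (1-t)·p0[i] + t·p1[i].
  v1: (1-0.868)·(3.39,3.02) + 0.868·(2.98,1.5) = (3.0341,1.7006)
  v2: (1-0.868)·(0.28,2.99) + 0.868·(0.86,1.96) = (0.7834,2.0960)
  v3: (1-0.868)·(-1.99,1.92) + 0.868·(-0.73,0.71) = (-0.8963,0.8697)
  v4: (1-0.868)·(-3.52,-1.31) + 0.868·(-1.58,-1.41) = (-1.8361,-1.3968)
  v5: (1-0.868)·(-1.94,-3.46) + 0.868·(-0.57,-2.73) = (-0.7508,-2.8264)
  v6: (1-0.868)·(0.02,-3.65) + 0.868·(0.63,-2.91) = (0.5495,-3.0077)
  v7: (1-0.868)·(1.11,-3.68) + 0.868·(1.25,-2.68) = (1.2315,-2.8120)
  v8: (1-0.868)·(2.36,-0.86) + 0.868·(2.82,-1.4) = (2.7593,-1.3287)
Shoelace sum Σ(x_i·y_{i+1} − x_{i+1}·y_i):
  i=1: 3.0341·2.0960 − 0.7834·1.7006 = +5.0270 (running +5.0270)
  i=2: 0.7834·0.8697 − -0.8963·2.0960 = +2.5600 (running +7.5871)
  i=3: -0.8963·-1.3968 − -1.8361·0.8697 = +2.8489 (running +10.4359)
  i=4: -1.8361·-2.8264 − -0.7508·-1.3968 = +4.1406 (running +14.5766)
  i=5: -0.7508·-3.0077 − 0.5495·-2.8264 = +3.8113 (running +18.3879)
  i=6: 0.5495·-2.8120 − 1.2315·-3.0077 = +2.1589 (running +20.5468)
  i=7: 1.2315·-1.3287 − 2.7593·-2.8120 = +6.1228 (running +26.6695)
  i=8: 2.7593·1.7006 − 3.0341·-1.3287 = +8.7240 (running +35.3936)
Area = |Σ|/2 = |35.3936|/2 = 17.6968

Area at t=0.868: 17.6968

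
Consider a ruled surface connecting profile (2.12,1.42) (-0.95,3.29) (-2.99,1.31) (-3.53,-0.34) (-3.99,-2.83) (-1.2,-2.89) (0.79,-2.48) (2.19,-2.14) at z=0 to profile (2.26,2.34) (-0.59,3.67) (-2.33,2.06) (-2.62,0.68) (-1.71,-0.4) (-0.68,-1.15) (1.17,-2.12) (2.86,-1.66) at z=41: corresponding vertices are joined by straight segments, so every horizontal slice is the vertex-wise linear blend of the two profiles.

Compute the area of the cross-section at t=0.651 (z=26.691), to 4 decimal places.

Area at t=0.651: 23.1988

Cross-section at t=0.651: each vertex is (1-t)·p0[i] + t·p1[i].
  v1: (1-0.651)·(2.12,1.42) + 0.651·(2.26,2.34) = (2.2111,2.0189)
  v2: (1-0.651)·(-0.95,3.29) + 0.651·(-0.59,3.67) = (-0.7156,3.5374)
  v3: (1-0.651)·(-2.99,1.31) + 0.651·(-2.33,2.06) = (-2.5603,1.7983)
  v4: (1-0.651)·(-3.53,-0.34) + 0.651·(-2.62,0.68) = (-2.9376,0.3240)
  v5: (1-0.651)·(-3.99,-2.83) + 0.651·(-1.71,-0.4) = (-2.5057,-1.2481)
  v6: (1-0.651)·(-1.2,-2.89) + 0.651·(-0.68,-1.15) = (-0.8615,-1.7573)
  v7: (1-0.651)·(0.79,-2.48) + 0.651·(1.17,-2.12) = (1.0374,-2.2456)
  v8: (1-0.651)·(2.19,-2.14) + 0.651·(2.86,-1.66) = (2.6262,-1.8275)
Shoelace sum Σ(x_i·y_{i+1} − x_{i+1}·y_i):
  i=1: 2.2111·3.5374 − -0.7156·2.0189 = +9.2665 (running +9.2665)
  i=2: -0.7156·1.7983 − -2.5603·3.5374 = +7.7700 (running +17.0365)
  i=3: -2.5603·0.3240 − -2.9376·1.7983 = +4.4529 (running +21.4894)
  i=4: -2.9376·-1.2481 − -2.5057·0.3240 = +4.4782 (running +25.9676)
  i=5: -2.5057·-1.7573 − -0.8615·-1.2481 = +3.3280 (running +29.2956)
  i=6: -0.8615·-2.2456 − 1.0374·-1.7573 = +3.7575 (running +33.0531)
  i=7: 1.0374·-1.8275 − 2.6262·-2.2456 = +4.0016 (running +37.0547)
  i=8: 2.6262·2.0189 − 2.2111·-1.8275 = +9.3429 (running +46.3977)
Area = |Σ|/2 = |46.3977|/2 = 23.1988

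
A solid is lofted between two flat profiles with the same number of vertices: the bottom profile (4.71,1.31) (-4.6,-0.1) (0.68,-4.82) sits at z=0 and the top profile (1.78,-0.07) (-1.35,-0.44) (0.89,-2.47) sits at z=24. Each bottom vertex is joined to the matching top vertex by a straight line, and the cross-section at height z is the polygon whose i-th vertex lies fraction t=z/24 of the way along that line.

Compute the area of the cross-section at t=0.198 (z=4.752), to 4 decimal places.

Cross-section at t=0.198: each vertex is (1-t)·p0[i] + t·p1[i].
  v1: (1-0.198)·(4.71,1.31) + 0.198·(1.78,-0.07) = (4.1299,1.0368)
  v2: (1-0.198)·(-4.6,-0.1) + 0.198·(-1.35,-0.44) = (-3.9565,-0.1673)
  v3: (1-0.198)·(0.68,-4.82) + 0.198·(0.89,-2.47) = (0.7216,-4.3547)
Shoelace sum Σ(x_i·y_{i+1} − x_{i+1}·y_i):
  i=1: 4.1299·-0.1673 − -3.9565·1.0368 = +3.4109 (running +3.4109)
  i=2: -3.9565·-4.3547 − 0.7216·-0.1673 = +17.3501 (running +20.7610)
  i=3: 0.7216·1.0368 − 4.1299·-4.3547 = +18.7324 (running +39.4934)
Area = |Σ|/2 = |39.4934|/2 = 19.7467

Area at t=0.198: 19.7467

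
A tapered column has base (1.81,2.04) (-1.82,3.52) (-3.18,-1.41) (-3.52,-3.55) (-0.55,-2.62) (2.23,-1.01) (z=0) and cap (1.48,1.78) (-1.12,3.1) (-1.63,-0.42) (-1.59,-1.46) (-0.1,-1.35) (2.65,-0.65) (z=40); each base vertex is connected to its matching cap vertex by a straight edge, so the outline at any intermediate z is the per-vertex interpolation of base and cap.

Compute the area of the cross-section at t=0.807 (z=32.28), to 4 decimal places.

Area at t=0.807: 14.6667

Cross-section at t=0.807: each vertex is (1-t)·p0[i] + t·p1[i].
  v1: (1-0.807)·(1.81,2.04) + 0.807·(1.48,1.78) = (1.5437,1.8302)
  v2: (1-0.807)·(-1.82,3.52) + 0.807·(-1.12,3.1) = (-1.2551,3.1811)
  v3: (1-0.807)·(-3.18,-1.41) + 0.807·(-1.63,-0.42) = (-1.9291,-0.6111)
  v4: (1-0.807)·(-3.52,-3.55) + 0.807·(-1.59,-1.46) = (-1.9625,-1.8634)
  v5: (1-0.807)·(-0.55,-2.62) + 0.807·(-0.1,-1.35) = (-0.1868,-1.5951)
  v6: (1-0.807)·(2.23,-1.01) + 0.807·(2.65,-0.65) = (2.5689,-0.7195)
Shoelace sum Σ(x_i·y_{i+1} − x_{i+1}·y_i):
  i=1: 1.5437·3.1811 − -1.2551·1.8302 = +7.2076 (running +7.2076)
  i=2: -1.2551·-0.6111 − -1.9291·3.1811 = +6.9037 (running +14.1113)
  i=3: -1.9291·-1.8634 − -1.9625·-0.6111 = +2.3955 (running +16.5068)
  i=4: -1.9625·-1.5951 − -0.1868·-1.8634 = +2.7822 (running +19.2890)
  i=5: -0.1868·-0.7195 − 2.5689·-1.5951 = +4.2322 (running +23.5212)
  i=6: 2.5689·1.8302 − 1.5437·-0.7195 = +5.8123 (running +29.3335)
Area = |Σ|/2 = |29.3335|/2 = 14.6667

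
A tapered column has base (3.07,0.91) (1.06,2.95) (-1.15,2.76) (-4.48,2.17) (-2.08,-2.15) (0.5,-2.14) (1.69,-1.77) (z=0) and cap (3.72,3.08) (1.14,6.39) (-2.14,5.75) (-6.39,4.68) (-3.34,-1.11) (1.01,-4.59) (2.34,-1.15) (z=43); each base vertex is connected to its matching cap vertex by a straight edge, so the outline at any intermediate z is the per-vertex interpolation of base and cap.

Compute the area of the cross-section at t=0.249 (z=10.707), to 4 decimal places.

Area at t=0.249: 34.5587

Cross-section at t=0.249: each vertex is (1-t)·p0[i] + t·p1[i].
  v1: (1-0.249)·(3.07,0.91) + 0.249·(3.72,3.08) = (3.2318,1.4503)
  v2: (1-0.249)·(1.06,2.95) + 0.249·(1.14,6.39) = (1.0799,3.8066)
  v3: (1-0.249)·(-1.15,2.76) + 0.249·(-2.14,5.75) = (-1.3965,3.5045)
  v4: (1-0.249)·(-4.48,2.17) + 0.249·(-6.39,4.68) = (-4.9556,2.7950)
  v5: (1-0.249)·(-2.08,-2.15) + 0.249·(-3.34,-1.11) = (-2.3937,-1.8910)
  v6: (1-0.249)·(0.5,-2.14) + 0.249·(1.01,-4.59) = (0.6270,-2.7500)
  v7: (1-0.249)·(1.69,-1.77) + 0.249·(2.34,-1.15) = (1.8518,-1.6156)
Shoelace sum Σ(x_i·y_{i+1} − x_{i+1}·y_i):
  i=1: 3.2318·3.8066 − 1.0799·1.4503 = +10.7360 (running +10.7360)
  i=2: 1.0799·3.5045 − -1.3965·3.8066 = +9.1005 (running +19.8365)
  i=3: -1.3965·2.7950 − -4.9556·3.5045 = +13.4637 (running +33.3002)
  i=4: -4.9556·-1.8910 − -2.3937·2.7950 = +16.0617 (running +49.3619)
  i=5: -2.3937·-2.7500 − 0.6270·-1.8910 = +7.7686 (running +57.1304)
  i=6: 0.6270·-1.6156 − 1.8518·-2.7500 = +4.0797 (running +61.2101)
  i=7: 1.8518·1.4503 − 3.2318·-1.6156 = +7.9072 (running +69.1174)
Area = |Σ|/2 = |69.1174|/2 = 34.5587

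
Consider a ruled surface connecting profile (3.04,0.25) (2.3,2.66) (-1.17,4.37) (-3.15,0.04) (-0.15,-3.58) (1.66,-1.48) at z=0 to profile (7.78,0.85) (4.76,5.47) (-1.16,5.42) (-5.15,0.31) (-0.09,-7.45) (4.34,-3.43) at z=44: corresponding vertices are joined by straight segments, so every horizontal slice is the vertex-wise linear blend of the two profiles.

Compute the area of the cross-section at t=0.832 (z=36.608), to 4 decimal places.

Area at t=0.832: 84.6413

Cross-section at t=0.832: each vertex is (1-t)·p0[i] + t·p1[i].
  v1: (1-0.832)·(3.04,0.25) + 0.832·(7.78,0.85) = (6.9837,0.7492)
  v2: (1-0.832)·(2.3,2.66) + 0.832·(4.76,5.47) = (4.3467,4.9979)
  v3: (1-0.832)·(-1.17,4.37) + 0.832·(-1.16,5.42) = (-1.1617,5.2436)
  v4: (1-0.832)·(-3.15,0.04) + 0.832·(-5.15,0.31) = (-4.8140,0.2646)
  v5: (1-0.832)·(-0.15,-3.58) + 0.832·(-0.09,-7.45) = (-0.1001,-6.7998)
  v6: (1-0.832)·(1.66,-1.48) + 0.832·(4.34,-3.43) = (3.8898,-3.1024)
Shoelace sum Σ(x_i·y_{i+1} − x_{i+1}·y_i):
  i=1: 6.9837·4.9979 − 4.3467·0.7492 = +31.6473 (running +31.6473)
  i=2: 4.3467·5.2436 − -1.1617·4.9979 = +28.5984 (running +60.2458)
  i=3: -1.1617·0.2646 − -4.8140·5.2436 = +24.9353 (running +85.1810)
  i=4: -4.8140·-6.7998 − -0.1001·0.2646 = +32.7609 (running +117.9419)
  i=5: -0.1001·-3.1024 − 3.8898·-6.7998 = +26.7602 (running +144.7022)
  i=6: 3.8898·0.7492 − 6.9837·-3.1024 = +24.5804 (running +169.2825)
Area = |Σ|/2 = |169.2825|/2 = 84.6413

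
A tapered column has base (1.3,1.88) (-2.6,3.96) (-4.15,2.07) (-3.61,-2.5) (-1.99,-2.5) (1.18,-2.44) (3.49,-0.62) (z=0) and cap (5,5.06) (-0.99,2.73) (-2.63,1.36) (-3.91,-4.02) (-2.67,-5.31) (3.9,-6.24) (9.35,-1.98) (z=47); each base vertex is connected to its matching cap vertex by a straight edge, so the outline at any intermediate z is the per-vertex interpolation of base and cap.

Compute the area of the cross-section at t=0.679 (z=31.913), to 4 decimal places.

Cross-section at t=0.679: each vertex is (1-t)·p0[i] + t·p1[i].
  v1: (1-0.679)·(1.3,1.88) + 0.679·(5,5.06) = (3.8123,4.0392)
  v2: (1-0.679)·(-2.6,3.96) + 0.679·(-0.99,2.73) = (-1.5068,3.1248)
  v3: (1-0.679)·(-4.15,2.07) + 0.679·(-2.63,1.36) = (-3.1179,1.5879)
  v4: (1-0.679)·(-3.61,-2.5) + 0.679·(-3.91,-4.02) = (-3.8137,-3.5321)
  v5: (1-0.679)·(-1.99,-2.5) + 0.679·(-2.67,-5.31) = (-2.4517,-4.4080)
  v6: (1-0.679)·(1.18,-2.44) + 0.679·(3.9,-6.24) = (3.0269,-5.0202)
  v7: (1-0.679)·(3.49,-0.62) + 0.679·(9.35,-1.98) = (7.4689,-1.5434)
Shoelace sum Σ(x_i·y_{i+1} − x_{i+1}·y_i):
  i=1: 3.8123·3.1248 − -1.5068·4.0392 = +17.9991 (running +17.9991)
  i=2: -1.5068·1.5879 − -3.1179·3.1248 = +7.3503 (running +25.3494)
  i=3: -3.1179·-3.5321 − -3.8137·1.5879 = +17.0686 (running +42.4180)
  i=4: -3.8137·-4.4080 − -2.4517·-3.5321 = +8.1511 (running +50.5691)
  i=5: -2.4517·-5.0202 − 3.0269·-4.4080 = +25.6506 (running +76.2196)
  i=6: 3.0269·-1.5434 − 7.4689·-5.0202 = +32.8238 (running +109.0434)
  i=7: 7.4689·4.0392 − 3.8123·-1.5434 = +36.0527 (running +145.0961)
Area = |Σ|/2 = |145.0961|/2 = 72.5481

Area at t=0.679: 72.5481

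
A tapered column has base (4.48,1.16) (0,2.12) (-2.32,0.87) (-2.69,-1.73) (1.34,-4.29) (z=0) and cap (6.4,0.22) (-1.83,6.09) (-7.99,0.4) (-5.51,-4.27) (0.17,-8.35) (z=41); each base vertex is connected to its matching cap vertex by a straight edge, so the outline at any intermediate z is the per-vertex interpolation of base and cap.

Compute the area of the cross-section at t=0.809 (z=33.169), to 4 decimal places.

Cross-section at t=0.809: each vertex is (1-t)·p0[i] + t·p1[i].
  v1: (1-0.809)·(4.48,1.16) + 0.809·(6.4,0.22) = (6.0333,0.3995)
  v2: (1-0.809)·(0,2.12) + 0.809·(-1.83,6.09) = (-1.4805,5.3317)
  v3: (1-0.809)·(-2.32,0.87) + 0.809·(-7.99,0.4) = (-6.9070,0.4898)
  v4: (1-0.809)·(-2.69,-1.73) + 0.809·(-5.51,-4.27) = (-4.9714,-3.7849)
  v5: (1-0.809)·(1.34,-4.29) + 0.809·(0.17,-8.35) = (0.3935,-7.5745)
Shoelace sum Σ(x_i·y_{i+1} − x_{i+1}·y_i):
  i=1: 6.0333·5.3317 − -1.4805·0.3995 = +32.7593 (running +32.7593)
  i=2: -1.4805·0.4898 − -6.9070·5.3317 = +36.1013 (running +68.8607)
  i=3: -6.9070·-3.7849 − -4.9714·0.4898 = +28.5770 (running +97.4376)
  i=4: -4.9714·-7.5745 − 0.3935·-3.7849 = +39.1451 (running +136.5828)
  i=5: 0.3935·0.3995 − 6.0333·-7.5745 = +45.8565 (running +182.4393)
Area = |Σ|/2 = |182.4393|/2 = 91.2197

Area at t=0.809: 91.2197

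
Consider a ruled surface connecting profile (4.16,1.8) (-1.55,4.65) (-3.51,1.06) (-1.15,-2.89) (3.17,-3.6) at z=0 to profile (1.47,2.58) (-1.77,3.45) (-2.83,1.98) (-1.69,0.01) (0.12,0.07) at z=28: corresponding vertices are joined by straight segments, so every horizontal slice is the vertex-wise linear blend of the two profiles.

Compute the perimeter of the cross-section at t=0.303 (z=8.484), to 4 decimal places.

Cross-section at t=0.303: each vertex is (1-t)·p0[i] + t·p1[i].
  v1: (1-0.303)·(4.16,1.8) + 0.303·(1.47,2.58) = (3.3449,2.0363)
  v2: (1-0.303)·(-1.55,4.65) + 0.303·(-1.77,3.45) = (-1.6167,4.2864)
  v3: (1-0.303)·(-3.51,1.06) + 0.303·(-2.83,1.98) = (-3.3040,1.3388)
  v4: (1-0.303)·(-1.15,-2.89) + 0.303·(-1.69,0.01) = (-1.3136,-2.0113)
  v5: (1-0.303)·(3.17,-3.6) + 0.303·(0.12,0.07) = (2.2459,-2.4880)
Perimeter = Σ |v_{i+1} − v_i|:
  edge 1→2: √(-4.9616² + 2.2501²) = 5.4479 (running 5.4479)
  edge 2→3: √(-1.6873² + -2.9476²) = 3.3964 (running 8.8444)
  edge 3→4: √(1.9903² + -3.3501²) = 3.8967 (running 12.7411)
  edge 4→5: √(3.5595² + -0.4767²) = 3.5912 (running 16.3323)
  edge 5→1: √(1.0991² + 4.5243²) = 4.6559 (running 20.9882)
Perimeter = 20.9882

Perimeter at t=0.303: 20.9882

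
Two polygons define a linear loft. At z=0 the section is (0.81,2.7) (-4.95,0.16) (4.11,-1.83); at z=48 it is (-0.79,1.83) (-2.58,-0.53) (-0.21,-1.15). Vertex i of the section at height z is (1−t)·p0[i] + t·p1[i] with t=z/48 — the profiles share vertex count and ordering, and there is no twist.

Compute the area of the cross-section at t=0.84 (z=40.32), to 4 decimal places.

Cross-section at t=0.84: each vertex is (1-t)·p0[i] + t·p1[i].
  v1: (1-0.84)·(0.81,2.7) + 0.84·(-0.79,1.83) = (-0.5340,1.9692)
  v2: (1-0.84)·(-4.95,0.16) + 0.84·(-2.58,-0.53) = (-2.9592,-0.4196)
  v3: (1-0.84)·(4.11,-1.83) + 0.84·(-0.21,-1.15) = (0.4812,-1.2588)
Shoelace sum Σ(x_i·y_{i+1} − x_{i+1}·y_i):
  i=1: -0.5340·-0.4196 − -2.9592·1.9692 = +6.0513 (running +6.0513)
  i=2: -2.9592·-1.2588 − 0.4812·-0.4196 = +3.9270 (running +9.9783)
  i=3: 0.4812·1.9692 − -0.5340·-1.2588 = +0.2754 (running +10.2537)
Area = |Σ|/2 = |10.2537|/2 = 5.1268

Area at t=0.84: 5.1268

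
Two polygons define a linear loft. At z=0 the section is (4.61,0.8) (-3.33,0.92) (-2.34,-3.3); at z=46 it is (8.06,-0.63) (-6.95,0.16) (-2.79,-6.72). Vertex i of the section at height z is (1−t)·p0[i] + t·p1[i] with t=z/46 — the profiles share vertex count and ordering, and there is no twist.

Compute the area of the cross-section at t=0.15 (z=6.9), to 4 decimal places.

Cross-section at t=0.15: each vertex is (1-t)·p0[i] + t·p1[i].
  v1: (1-0.15)·(4.61,0.8) + 0.15·(8.06,-0.63) = (5.1275,0.5855)
  v2: (1-0.15)·(-3.33,0.92) + 0.15·(-6.95,0.16) = (-3.8730,0.8060)
  v3: (1-0.15)·(-2.34,-3.3) + 0.15·(-2.79,-6.72) = (-2.4075,-3.8130)
Shoelace sum Σ(x_i·y_{i+1} − x_{i+1}·y_i):
  i=1: 5.1275·0.8060 − -3.8730·0.5855 = +6.4004 (running +6.4004)
  i=2: -3.8730·-3.8130 − -2.4075·0.8060 = +16.7082 (running +23.1086)
  i=3: -2.4075·0.5855 − 5.1275·-3.8130 = +18.1416 (running +41.2502)
Area = |Σ|/2 = |41.2502|/2 = 20.6251

Area at t=0.15: 20.6251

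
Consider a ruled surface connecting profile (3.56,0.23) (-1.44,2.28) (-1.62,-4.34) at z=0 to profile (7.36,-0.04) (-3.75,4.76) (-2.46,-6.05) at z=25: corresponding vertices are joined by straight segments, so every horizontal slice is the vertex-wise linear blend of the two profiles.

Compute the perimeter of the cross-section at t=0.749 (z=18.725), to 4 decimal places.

Cross-section at t=0.749: each vertex is (1-t)·p0[i] + t·p1[i].
  v1: (1-0.749)·(3.56,0.23) + 0.749·(7.36,-0.04) = (6.4062,0.0278)
  v2: (1-0.749)·(-1.44,2.28) + 0.749·(-3.75,4.76) = (-3.1702,4.1375)
  v3: (1-0.749)·(-1.62,-4.34) + 0.749·(-2.46,-6.05) = (-2.2492,-5.6208)
Perimeter = Σ |v_{i+1} − v_i|:
  edge 1→2: √(-9.5764² + 4.1097²) = 10.4210 (running 10.4210)
  edge 2→3: √(0.9210² + -9.7583²) = 9.8017 (running 20.2227)
  edge 3→1: √(8.6554² + 5.6486²) = 10.3354 (running 30.5581)
Perimeter = 30.5581

Perimeter at t=0.749: 30.5581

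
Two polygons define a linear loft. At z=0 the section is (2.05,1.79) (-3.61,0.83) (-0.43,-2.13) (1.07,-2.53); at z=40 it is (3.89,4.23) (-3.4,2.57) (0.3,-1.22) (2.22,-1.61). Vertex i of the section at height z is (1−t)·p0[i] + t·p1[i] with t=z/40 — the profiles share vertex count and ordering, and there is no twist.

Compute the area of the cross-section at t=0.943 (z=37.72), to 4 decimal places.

Cross-section at t=0.943: each vertex is (1-t)·p0[i] + t·p1[i].
  v1: (1-0.943)·(2.05,1.79) + 0.943·(3.89,4.23) = (3.7851,4.0909)
  v2: (1-0.943)·(-3.61,0.83) + 0.943·(-3.4,2.57) = (-3.4120,2.4708)
  v3: (1-0.943)·(-0.43,-2.13) + 0.943·(0.3,-1.22) = (0.2584,-1.2719)
  v4: (1-0.943)·(1.07,-2.53) + 0.943·(2.22,-1.61) = (2.1544,-1.6624)
Shoelace sum Σ(x_i·y_{i+1} − x_{i+1}·y_i):
  i=1: 3.7851·2.4708 − -3.4120·4.0909 = +23.3104 (running +23.3104)
  i=2: -3.4120·-1.2719 − 0.2584·2.4708 = +3.7011 (running +27.0116)
  i=3: 0.2584·-1.6624 − 2.1544·-1.2719 = +2.3106 (running +29.3222)
  i=4: 2.1544·4.0909 − 3.7851·-1.6624 = +15.1062 (running +44.4284)
Area = |Σ|/2 = |44.4284|/2 = 22.2142

Area at t=0.943: 22.2142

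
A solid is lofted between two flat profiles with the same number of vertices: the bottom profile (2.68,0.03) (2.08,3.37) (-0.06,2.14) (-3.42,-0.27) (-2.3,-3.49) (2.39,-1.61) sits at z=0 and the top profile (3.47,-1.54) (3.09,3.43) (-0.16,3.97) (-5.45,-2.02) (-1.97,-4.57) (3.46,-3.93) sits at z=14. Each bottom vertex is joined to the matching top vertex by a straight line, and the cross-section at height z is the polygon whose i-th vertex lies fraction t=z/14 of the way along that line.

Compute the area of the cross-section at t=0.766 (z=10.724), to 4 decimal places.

Cross-section at t=0.766: each vertex is (1-t)·p0[i] + t·p1[i].
  v1: (1-0.766)·(2.68,0.03) + 0.766·(3.47,-1.54) = (3.2851,-1.1726)
  v2: (1-0.766)·(2.08,3.37) + 0.766·(3.09,3.43) = (2.8537,3.4160)
  v3: (1-0.766)·(-0.06,2.14) + 0.766·(-0.16,3.97) = (-0.1366,3.5418)
  v4: (1-0.766)·(-3.42,-0.27) + 0.766·(-5.45,-2.02) = (-4.9750,-1.6105)
  v5: (1-0.766)·(-2.3,-3.49) + 0.766·(-1.97,-4.57) = (-2.0472,-4.3173)
  v6: (1-0.766)·(2.39,-1.61) + 0.766·(3.46,-3.93) = (3.2096,-3.3871)
Shoelace sum Σ(x_i·y_{i+1} − x_{i+1}·y_i):
  i=1: 3.2851·3.4160 − 2.8537·-1.1726 = +14.5682 (running +14.5682)
  i=2: 2.8537·3.5418 − -0.1366·3.4160 = +10.5737 (running +25.1418)
  i=3: -0.1366·-1.6105 − -4.9750·3.5418 = +17.8403 (running +42.9821)
  i=4: -4.9750·-4.3173 − -2.0472·-1.6105 = +18.1813 (running +61.1634)
  i=5: -2.0472·-3.3871 − 3.2096·-4.3173 = +20.7910 (running +81.9544)
  i=6: 3.2096·-1.1726 − 3.2851·-3.3871 = +7.3635 (running +89.3179)
Area = |Σ|/2 = |89.3179|/2 = 44.6590

Area at t=0.766: 44.6590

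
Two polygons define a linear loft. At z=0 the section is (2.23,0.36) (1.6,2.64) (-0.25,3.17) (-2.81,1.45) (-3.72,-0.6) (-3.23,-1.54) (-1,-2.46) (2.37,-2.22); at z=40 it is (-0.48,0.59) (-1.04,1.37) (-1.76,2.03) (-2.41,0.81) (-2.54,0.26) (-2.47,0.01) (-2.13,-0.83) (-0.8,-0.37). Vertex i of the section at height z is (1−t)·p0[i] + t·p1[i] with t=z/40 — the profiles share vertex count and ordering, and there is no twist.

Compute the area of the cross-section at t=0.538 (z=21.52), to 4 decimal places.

Cross-section at t=0.538: each vertex is (1-t)·p0[i] + t·p1[i].
  v1: (1-0.538)·(2.23,0.36) + 0.538·(-0.48,0.59) = (0.7720,0.4837)
  v2: (1-0.538)·(1.6,2.64) + 0.538·(-1.04,1.37) = (0.1797,1.9567)
  v3: (1-0.538)·(-0.25,3.17) + 0.538·(-1.76,2.03) = (-1.0624,2.5567)
  v4: (1-0.538)·(-2.81,1.45) + 0.538·(-2.41,0.81) = (-2.5948,1.1057)
  v5: (1-0.538)·(-3.72,-0.6) + 0.538·(-2.54,0.26) = (-3.0852,-0.1373)
  v6: (1-0.538)·(-3.23,-1.54) + 0.538·(-2.47,0.01) = (-2.8211,-0.7061)
  v7: (1-0.538)·(-1,-2.46) + 0.538·(-2.13,-0.83) = (-1.6079,-1.5831)
  v8: (1-0.538)·(2.37,-2.22) + 0.538·(-0.8,-0.37) = (0.6645,-1.2247)
Shoelace sum Σ(x_i·y_{i+1} − x_{i+1}·y_i):
  i=1: 0.7720·1.9567 − 0.1797·0.4837 = +1.4237 (running +1.4237)
  i=2: 0.1797·2.5567 − -1.0624·1.9567 = +2.5382 (running +3.9619)
  i=3: -1.0624·1.1057 − -2.5948·2.5567 = +5.4594 (running +9.4213)
  i=4: -2.5948·-0.1373 − -3.0852·1.1057 = +3.7675 (running +13.1888)
  i=5: -3.0852·-0.7061 − -2.8211·-0.1373 = +1.7910 (running +14.9799)
  i=6: -2.8211·-1.5831 − -1.6079·-0.7061 = +3.3306 (running +18.3105)
  i=7: -1.6079·-1.2247 − 0.6645·-1.5831 = +3.0213 (running +21.3318)
  i=8: 0.6645·0.4837 − 0.7720·-1.2247 = +1.2670 (running +22.5987)
Area = |Σ|/2 = |22.5987|/2 = 11.2994

Area at t=0.538: 11.2994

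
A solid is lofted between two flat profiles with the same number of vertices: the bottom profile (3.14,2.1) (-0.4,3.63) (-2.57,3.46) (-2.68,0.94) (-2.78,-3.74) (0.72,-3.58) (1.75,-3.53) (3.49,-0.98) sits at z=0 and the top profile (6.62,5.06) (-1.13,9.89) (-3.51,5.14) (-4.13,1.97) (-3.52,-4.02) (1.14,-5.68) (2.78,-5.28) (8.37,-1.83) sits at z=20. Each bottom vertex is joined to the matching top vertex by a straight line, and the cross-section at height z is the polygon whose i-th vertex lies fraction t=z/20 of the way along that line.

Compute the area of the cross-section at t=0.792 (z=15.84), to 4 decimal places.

Cross-section at t=0.792: each vertex is (1-t)·p0[i] + t·p1[i].
  v1: (1-0.792)·(3.14,2.1) + 0.792·(6.62,5.06) = (5.8962,4.4443)
  v2: (1-0.792)·(-0.4,3.63) + 0.792·(-1.13,9.89) = (-0.9782,8.5879)
  v3: (1-0.792)·(-2.57,3.46) + 0.792·(-3.51,5.14) = (-3.3145,4.7906)
  v4: (1-0.792)·(-2.68,0.94) + 0.792·(-4.13,1.97) = (-3.8284,1.7558)
  v5: (1-0.792)·(-2.78,-3.74) + 0.792·(-3.52,-4.02) = (-3.3661,-3.9618)
  v6: (1-0.792)·(0.72,-3.58) + 0.792·(1.14,-5.68) = (1.0526,-5.2432)
  v7: (1-0.792)·(1.75,-3.53) + 0.792·(2.78,-5.28) = (2.5658,-4.9160)
  v8: (1-0.792)·(3.49,-0.98) + 0.792·(8.37,-1.83) = (7.3550,-1.6532)
Shoelace sum Σ(x_i·y_{i+1} − x_{i+1}·y_i):
  i=1: 5.8962·8.5879 − -0.9782·4.4443 = +54.9830 (running +54.9830)
  i=2: -0.9782·4.7906 − -3.3145·8.5879 = +23.7786 (running +78.7616)
  i=3: -3.3145·1.7558 − -3.8284·4.7906 = +12.5207 (running +91.2823)
  i=4: -3.8284·-3.9618 − -3.3661·1.7558 = +21.0772 (running +112.3595)
  i=5: -3.3661·-5.2432 − 1.0526·-3.9618 = +21.8193 (running +134.1789)
  i=6: 1.0526·-4.9160 − 2.5658·-5.2432 = +8.2780 (running +142.4569)
  i=7: 2.5658·-1.6532 − 7.3550·-4.9160 = +31.9153 (running +174.3722)
  i=8: 7.3550·4.4443 − 5.8962·-1.6532 = +42.4353 (running +216.8075)
Area = |Σ|/2 = |216.8075|/2 = 108.4037

Area at t=0.792: 108.4037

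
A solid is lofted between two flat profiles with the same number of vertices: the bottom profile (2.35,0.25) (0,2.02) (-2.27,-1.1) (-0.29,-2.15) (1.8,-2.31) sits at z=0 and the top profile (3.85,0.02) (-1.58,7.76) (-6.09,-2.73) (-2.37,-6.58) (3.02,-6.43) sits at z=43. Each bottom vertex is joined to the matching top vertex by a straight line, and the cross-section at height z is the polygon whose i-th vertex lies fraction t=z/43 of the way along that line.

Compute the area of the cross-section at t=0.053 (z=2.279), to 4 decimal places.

Cross-section at t=0.053: each vertex is (1-t)·p0[i] + t·p1[i].
  v1: (1-0.053)·(2.35,0.25) + 0.053·(3.85,0.02) = (2.4295,0.2378)
  v2: (1-0.053)·(0,2.02) + 0.053·(-1.58,7.76) = (-0.0837,2.3242)
  v3: (1-0.053)·(-2.27,-1.1) + 0.053·(-6.09,-2.73) = (-2.4725,-1.1864)
  v4: (1-0.053)·(-0.29,-2.15) + 0.053·(-2.37,-6.58) = (-0.4002,-2.3848)
  v5: (1-0.053)·(1.8,-2.31) + 0.053·(3.02,-6.43) = (1.8647,-2.5284)
Shoelace sum Σ(x_i·y_{i+1} − x_{i+1}·y_i):
  i=1: 2.4295·2.3242 − -0.0837·0.2378 = +5.6666 (running +5.6666)
  i=2: -0.0837·-1.1864 − -2.4725·2.3242 = +5.8459 (running +11.5125)
  i=3: -2.4725·-2.3848 − -0.4002·-1.1864 = +5.4215 (running +16.9340)
  i=4: -0.4002·-2.5284 − 1.8647·-2.3848 = +5.4588 (running +22.3927)
  i=5: 1.8647·0.2378 − 2.4295·-2.5284 = +6.5861 (running +28.9788)
Area = |Σ|/2 = |28.9788|/2 = 14.4894

Area at t=0.053: 14.4894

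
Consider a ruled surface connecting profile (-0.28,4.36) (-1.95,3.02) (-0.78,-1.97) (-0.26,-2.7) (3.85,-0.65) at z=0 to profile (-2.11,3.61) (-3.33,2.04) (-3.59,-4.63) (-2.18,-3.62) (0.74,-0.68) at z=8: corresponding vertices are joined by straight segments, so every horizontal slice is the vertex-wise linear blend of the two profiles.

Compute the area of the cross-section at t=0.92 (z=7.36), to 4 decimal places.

Cross-section at t=0.92: each vertex is (1-t)·p0[i] + t·p1[i].
  v1: (1-0.92)·(-0.28,4.36) + 0.92·(-2.11,3.61) = (-1.9636,3.6700)
  v2: (1-0.92)·(-1.95,3.02) + 0.92·(-3.33,2.04) = (-3.2196,2.1184)
  v3: (1-0.92)·(-0.78,-1.97) + 0.92·(-3.59,-4.63) = (-3.3652,-4.4172)
  v4: (1-0.92)·(-0.26,-2.7) + 0.92·(-2.18,-3.62) = (-2.0264,-3.5464)
  v5: (1-0.92)·(3.85,-0.65) + 0.92·(0.74,-0.68) = (0.9888,-0.6776)
Shoelace sum Σ(x_i·y_{i+1} − x_{i+1}·y_i):
  i=1: -1.9636·2.1184 − -3.2196·3.6700 = +7.6562 (running +7.6562)
  i=2: -3.2196·-4.4172 − -3.3652·2.1184 = +21.3505 (running +29.0067)
  i=3: -3.3652·-3.5464 − -2.0264·-4.4172 = +2.9833 (running +31.9900)
  i=4: -2.0264·-0.6776 − 0.9888·-3.5464 = +4.8798 (running +36.8698)
  i=5: 0.9888·3.6700 − -1.9636·-0.6776 = +2.2984 (running +39.1682)
Area = |Σ|/2 = |39.1682|/2 = 19.5841

Area at t=0.92: 19.5841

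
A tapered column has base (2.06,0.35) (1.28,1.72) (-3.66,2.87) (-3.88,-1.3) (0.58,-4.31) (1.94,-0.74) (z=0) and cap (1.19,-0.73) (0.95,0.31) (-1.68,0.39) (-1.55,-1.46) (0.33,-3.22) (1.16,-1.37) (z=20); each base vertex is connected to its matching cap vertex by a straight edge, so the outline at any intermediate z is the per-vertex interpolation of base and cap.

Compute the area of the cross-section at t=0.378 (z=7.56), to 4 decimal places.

Area at t=0.378: 18.7276

Cross-section at t=0.378: each vertex is (1-t)·p0[i] + t·p1[i].
  v1: (1-0.378)·(2.06,0.35) + 0.378·(1.19,-0.73) = (1.7311,-0.0582)
  v2: (1-0.378)·(1.28,1.72) + 0.378·(0.95,0.31) = (1.1553,1.1870)
  v3: (1-0.378)·(-3.66,2.87) + 0.378·(-1.68,0.39) = (-2.9116,1.9326)
  v4: (1-0.378)·(-3.88,-1.3) + 0.378·(-1.55,-1.46) = (-2.9993,-1.3605)
  v5: (1-0.378)·(0.58,-4.31) + 0.378·(0.33,-3.22) = (0.4855,-3.8980)
  v6: (1-0.378)·(1.94,-0.74) + 0.378·(1.16,-1.37) = (1.6452,-0.9781)
Shoelace sum Σ(x_i·y_{i+1} − x_{i+1}·y_i):
  i=1: 1.7311·1.1870 − 1.1553·-0.0582 = +2.1222 (running +2.1222)
  i=2: 1.1553·1.9326 − -2.9116·1.1870 = +5.6887 (running +7.8109)
  i=3: -2.9116·-1.3605 − -2.9993·1.9326 = +9.7574 (running +17.5682)
  i=4: -2.9993·-3.8980 − 0.4855·-1.3605 = +12.3516 (running +29.9198)
  i=5: 0.4855·-0.9781 − 1.6452·-3.8980 = +5.9379 (running +35.8577)
  i=6: 1.6452·-0.0582 − 1.7311·-0.9781 = +1.5975 (running +37.4552)
Area = |Σ|/2 = |37.4552|/2 = 18.7276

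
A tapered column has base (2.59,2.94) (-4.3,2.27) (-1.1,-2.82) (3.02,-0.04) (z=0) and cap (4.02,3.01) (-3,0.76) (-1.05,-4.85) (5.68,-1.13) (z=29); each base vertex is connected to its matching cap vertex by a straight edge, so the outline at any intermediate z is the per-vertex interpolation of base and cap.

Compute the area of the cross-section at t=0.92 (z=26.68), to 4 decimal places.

Area at t=0.92: 37.7350

Cross-section at t=0.92: each vertex is (1-t)·p0[i] + t·p1[i].
  v1: (1-0.92)·(2.59,2.94) + 0.92·(4.02,3.01) = (3.9056,3.0044)
  v2: (1-0.92)·(-4.3,2.27) + 0.92·(-3,0.76) = (-3.1040,0.8808)
  v3: (1-0.92)·(-1.1,-2.82) + 0.92·(-1.05,-4.85) = (-1.0540,-4.6876)
  v4: (1-0.92)·(3.02,-0.04) + 0.92·(5.68,-1.13) = (5.4672,-1.0428)
Shoelace sum Σ(x_i·y_{i+1} − x_{i+1}·y_i):
  i=1: 3.9056·0.8808 − -3.1040·3.0044 = +12.7657 (running +12.7657)
  i=2: -3.1040·-4.6876 − -1.0540·0.8808 = +15.4787 (running +28.2444)
  i=3: -1.0540·-1.0428 − 5.4672·-4.6876 = +26.7272 (running +54.9715)
  i=4: 5.4672·3.0044 − 3.9056·-1.0428 = +20.4984 (running +75.4700)
Area = |Σ|/2 = |75.4700|/2 = 37.7350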